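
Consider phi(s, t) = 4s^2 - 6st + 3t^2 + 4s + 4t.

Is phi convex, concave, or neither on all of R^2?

phi is quadratic, so its Hessian is the constant matrix H = [[8, -6], [-6, 6]].
det(H) = 12, tr(H) = 14.
det(H) > 0 and tr(H) > 0, so H is positive definite everywhere: convex.

convex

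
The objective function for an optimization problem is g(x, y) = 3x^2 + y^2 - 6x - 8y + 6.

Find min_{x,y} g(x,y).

g(x,y) separates as P(x) + Q(y) + 6, so its minimum is min P + min Q + 6.
P'(x) = 6x - 6 vanishes at x ∈ {1}; Q'(y) = 2y - 8 vanishes at y ∈ {4}.
Local minima of P (where P''>0): P(1)=-3. Local minima of Q: Q(4)=-16.
So the global minimum of g is P(1) + Q(4) + 6 = -3 − 16 + 6 = -13, attained at (1, 4).

-13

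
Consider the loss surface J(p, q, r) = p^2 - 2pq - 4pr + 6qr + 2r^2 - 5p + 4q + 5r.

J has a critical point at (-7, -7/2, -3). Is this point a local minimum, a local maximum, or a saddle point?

The Hessian is constant: H = [[2, -2, -4], [-2, 0, 6], [-4, 6, 4]].
Leading principal minors: Δ₁ = 2, Δ₂ = -4, Δ₃ = 8.
The minors fit neither the all-positive nor the alternating-sign pattern, so H is indefinite: a saddle point.

saddle point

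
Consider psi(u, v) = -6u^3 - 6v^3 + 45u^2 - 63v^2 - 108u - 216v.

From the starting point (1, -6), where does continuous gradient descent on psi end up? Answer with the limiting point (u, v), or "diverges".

psi is separable, so gradient descent decouples: u follows -∂psi/∂u, v follows -∂psi/∂v.
∂psi/∂u = -18(u - 3)(u - 2); at u=1 this is -36, so u increases.
∂psi/∂v = -18(v + 3)(v + 4); at v=-6 this is -108, so v increases.
u converges to its nearest critical value 2 (a local min of the u-part); v converges to -4. The iterate converges to (2, -4).

(2, -4)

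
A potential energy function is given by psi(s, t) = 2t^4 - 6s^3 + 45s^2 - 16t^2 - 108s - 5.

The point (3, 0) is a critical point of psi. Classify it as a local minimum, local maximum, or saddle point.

local maximum

The mixed partial ∂²psi/∂s∂t is 0, so the Hessian at any point is diag(psi_ss, psi_tt) = diag(18(-2s + 5), 8(3t^2 - 4)).
At (3, 0): H = diag(-18, -32).
Both eigenvalues are negative, so H is negative definite: a local maximum.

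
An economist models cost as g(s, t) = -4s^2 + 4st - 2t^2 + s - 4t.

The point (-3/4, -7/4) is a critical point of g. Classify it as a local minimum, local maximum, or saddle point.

local maximum

The Hessian of g is constant: H = [[-8, 4], [4, -4]].
det(H) = (-8)·(-4) − 4² = 16.
det(H) > 0 and tr(H) = -12 < 0, so H is negative definite and the point is a local maximum.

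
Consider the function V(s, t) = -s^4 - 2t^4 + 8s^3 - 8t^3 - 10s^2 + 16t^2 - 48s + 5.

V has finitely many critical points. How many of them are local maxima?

V separates as a function of s plus a function of t, so ∇V=0 decouples.
∂V/∂s = -4(s - 4)(s - 3)(s + 1) = 0 at s ∈ {-1, 3, 4}; ∂V/∂t = -8t(t - 1)(t + 4) = 0 at t ∈ {-4, 0, 1}.
The Hessian is diagonal: diag(V_ss, V_tt). Second derivatives: V_ss(-1)=-80, V_ss(3)=16, V_ss(4)=-20; V_tt(-4)=-160, V_tt(0)=32, V_tt(1)=-40.
Local maxima occur where both diagonal entries negative: (-1, -4), (-1, 1), (4, -4), (4, 1). Count: 4.

4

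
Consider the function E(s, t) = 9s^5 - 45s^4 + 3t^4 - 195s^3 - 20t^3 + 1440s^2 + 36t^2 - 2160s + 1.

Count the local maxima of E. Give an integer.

E separates as a function of s plus a function of t, so ∇E=0 decouples.
∂E/∂s = 45(s - 4)(s - 3)(s - 1)(s + 4) = 0 at s ∈ {-4, 1, 3, 4}; ∂E/∂t = 12t(t - 3)(t - 2) = 0 at t ∈ {0, 2, 3}.
The Hessian is diagonal: diag(E_ss, E_tt). Second derivatives: E_ss(-4)=-12600, E_ss(1)=1350, E_ss(3)=-630, E_ss(4)=1080; E_tt(0)=72, E_tt(2)=-24, E_tt(3)=36.
Local maxima occur where both diagonal entries negative: (-4, 2), (3, 2). Count: 2.

2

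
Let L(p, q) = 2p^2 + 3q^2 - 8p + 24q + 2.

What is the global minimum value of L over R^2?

-54

L(p,q) separates as A(p) + B(q) + 2, so its minimum is min A + min B + 2.
A'(p) = 4p - 8 vanishes at p ∈ {2}; B'(q) = 6q + 24 vanishes at q ∈ {-4}.
Local minima of A (where A''>0): A(2)=-8. Local minima of B: B(-4)=-48.
So the global minimum of L is A(2) + B(-4) + 2 = -8 − 48 + 2 = -54, attained at (2, -4).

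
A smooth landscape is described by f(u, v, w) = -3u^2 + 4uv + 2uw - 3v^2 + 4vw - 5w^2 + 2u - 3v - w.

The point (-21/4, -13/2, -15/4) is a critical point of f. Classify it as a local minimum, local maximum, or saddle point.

The Hessian is constant: H = [[-6, 4, 2], [4, -6, 4], [2, 4, -10]].
Leading principal minors: Δ₁ = -6, Δ₂ = 20, Δ₃ = -16.
The minors alternate sign starting negative (−, +, −), so H is negative definite: a local maximum.

local maximum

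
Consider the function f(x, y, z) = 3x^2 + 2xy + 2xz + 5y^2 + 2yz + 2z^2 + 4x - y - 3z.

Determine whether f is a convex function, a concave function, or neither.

f is quadratic, so its Hessian is the constant matrix H = [[6, 2, 2], [2, 10, 2], [2, 2, 4]].
Leading principal minors: 6, 56, 176.
All positive ⇒ H ≻ 0 ⇒ convex.

convex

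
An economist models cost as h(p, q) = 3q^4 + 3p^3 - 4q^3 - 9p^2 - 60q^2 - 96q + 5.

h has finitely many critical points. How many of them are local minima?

h separates as a function of p plus a function of q, so ∇h=0 decouples.
∂h/∂p = 9p(p - 2) = 0 at p ∈ {0, 2}; ∂h/∂q = 12(q - 4)(q + 1)(q + 2) = 0 at q ∈ {-2, -1, 4}.
The Hessian is diagonal: diag(h_pp, h_qq). Second derivatives: h_pp(0)=-18, h_pp(2)=18; h_qq(-2)=72, h_qq(-1)=-60, h_qq(4)=360.
Local minima occur where both diagonal entries positive: (2, -2), (2, 4). Count: 2.

2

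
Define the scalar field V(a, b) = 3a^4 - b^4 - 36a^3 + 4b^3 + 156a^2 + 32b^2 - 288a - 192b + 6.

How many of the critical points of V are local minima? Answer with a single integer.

2

V separates as a function of a plus a function of b, so ∇V=0 decouples.
∂V/∂a = 12(a - 4)(a - 3)(a - 2) = 0 at a ∈ {2, 3, 4}; ∂V/∂b = -4(b - 4)(b - 3)(b + 4) = 0 at b ∈ {-4, 3, 4}.
The Hessian is diagonal: diag(V_aa, V_bb). Second derivatives: V_aa(2)=24, V_aa(3)=-12, V_aa(4)=24; V_bb(-4)=-224, V_bb(3)=28, V_bb(4)=-32.
Local minima occur where both diagonal entries positive: (2, 3), (4, 3). Count: 2.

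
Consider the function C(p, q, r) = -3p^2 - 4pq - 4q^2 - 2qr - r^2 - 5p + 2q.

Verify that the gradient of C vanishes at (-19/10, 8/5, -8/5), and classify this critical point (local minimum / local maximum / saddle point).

local maximum

∇C = (-6p - 4q - 5, -4p - 8q - 2r + 2, -2q - 2r); substituting (-19/10, 8/5, -8/5) gives ∇C = (0, 0, 0), so (-19/10, 8/5, -8/5) is indeed a critical point.
The Hessian is constant: H = [[-6, -4, 0], [-4, -8, -2], [0, -2, -2]].
Leading principal minors: Δ₁ = -6, Δ₂ = 32, Δ₃ = -40.
The minors alternate sign starting negative (−, +, −), so H is negative definite: a local maximum.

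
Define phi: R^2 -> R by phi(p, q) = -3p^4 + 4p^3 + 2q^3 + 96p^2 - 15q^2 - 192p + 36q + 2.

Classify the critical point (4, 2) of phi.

local maximum

The mixed partial ∂²phi/∂p∂q is 0, so the Hessian at any point is diag(phi_pp, phi_qq) = diag(12(-3p^2 + 2p + 16), 6(2q - 5)).
At (4, 2): H = diag(-288, -6).
Both eigenvalues are negative, so H is negative definite: a local maximum.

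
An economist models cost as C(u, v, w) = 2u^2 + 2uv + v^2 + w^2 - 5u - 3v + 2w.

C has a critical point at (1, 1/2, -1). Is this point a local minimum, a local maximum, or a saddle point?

local minimum

The Hessian is constant: H = [[4, 2, 0], [2, 2, 0], [0, 0, 2]].
Leading principal minors: Δ₁ = 4, Δ₂ = 4, Δ₃ = 8.
All leading minors are positive, so H is positive definite: a local minimum.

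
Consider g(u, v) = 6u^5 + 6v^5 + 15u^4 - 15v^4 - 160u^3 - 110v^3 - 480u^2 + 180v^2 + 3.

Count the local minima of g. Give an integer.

g separates as a function of u plus a function of v, so ∇g=0 decouples.
∂g/∂u = 30u(u - 4)(u + 2)(u + 4) = 0 at u ∈ {-4, -2, 0, 4}; ∂g/∂v = 30v(v - 4)(v - 1)(v + 3) = 0 at v ∈ {-3, 0, 1, 4}.
The Hessian is diagonal: diag(g_uu, g_vv). Second derivatives: g_uu(-4)=-1920, g_uu(-2)=720, g_uu(0)=-960, g_uu(4)=5760; g_vv(-3)=-2520, g_vv(0)=360, g_vv(1)=-360, g_vv(4)=2520.
Local minima occur where both diagonal entries positive: (-2, 0), (-2, 4), (4, 0), (4, 4). Count: 4.

4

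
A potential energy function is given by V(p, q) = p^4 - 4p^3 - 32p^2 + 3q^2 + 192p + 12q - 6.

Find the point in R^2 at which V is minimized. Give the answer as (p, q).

V(p,q) separates as A(p) + B(q) − 6, so its minimum is min A + min B − 6.
A'(p) = 4(p - 4)(p - 3)(p + 4) vanishes at p ∈ {-4, 3, 4}; B'(q) = 6q + 12 vanishes at q ∈ {-2}.
Local minima of A (where A''>0): A(-4)=-768, A(4)=256. Local minima of B: B(-2)=-12.
So the global minimum of V is A(-4) + B(-2) − 6 = -768 − 12 − 6 = -786, attained at (-4, -2).

(-4, -2)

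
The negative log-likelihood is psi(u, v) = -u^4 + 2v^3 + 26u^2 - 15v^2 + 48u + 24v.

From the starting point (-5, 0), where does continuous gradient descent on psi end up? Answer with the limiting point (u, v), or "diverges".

diverges

psi is separable, so gradient descent decouples: u follows -∂psi/∂u, v follows -∂psi/∂v.
∂psi/∂u = -4(u - 4)(u + 1)(u + 3); at u=-5 this is 288, so u decreases.
∂psi/∂v = 6(v - 4)(v - 1); at v=0 this is 24, so v decreases.
The u-coordinate has no critical point in that direction and runs off to infinity.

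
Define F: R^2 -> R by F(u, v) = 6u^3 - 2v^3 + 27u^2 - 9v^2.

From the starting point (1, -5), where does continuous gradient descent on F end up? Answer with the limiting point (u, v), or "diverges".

(0, -3)

F is separable, so gradient descent decouples: u follows -∂F/∂u, v follows -∂F/∂v.
∂F/∂u = 18u(u + 3); at u=1 this is 72, so u decreases.
∂F/∂v = -6v(v + 3); at v=-5 this is -60, so v increases.
u converges to its nearest critical value 0 (a local min of the u-part); v converges to -3. The iterate converges to (0, -3).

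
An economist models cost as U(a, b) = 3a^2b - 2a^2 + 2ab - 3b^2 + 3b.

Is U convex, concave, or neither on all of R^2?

The term 3a^2b is cubic, so the Hessian is not constant.
∂²U/∂a² = 6b - 4, which takes both signs as b varies (negative for sufficiently negative b). A diagonal entry of the Hessian changing sign means the Hessian is neither positive- nor negative-semidefinite on all of R^2.

neither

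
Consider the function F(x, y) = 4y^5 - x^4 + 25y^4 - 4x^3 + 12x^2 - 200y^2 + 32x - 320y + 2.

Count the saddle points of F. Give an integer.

F separates as a function of x plus a function of y, so ∇F=0 decouples.
∂F/∂x = -4(x - 2)(x + 1)(x + 4) = 0 at x ∈ {-4, -1, 2}; ∂F/∂y = 20(y - 2)(y + 1)(y + 2)(y + 4) = 0 at y ∈ {-4, -2, -1, 2}.
The Hessian is diagonal: diag(F_xx, F_yy). Second derivatives: F_xx(-4)=-72, F_xx(-1)=36, F_xx(2)=-72; F_yy(-4)=-720, F_yy(-2)=160, F_yy(-1)=-180, F_yy(2)=1440.
Saddle points occur where the two diagonal entries have opposite signs: (-4, -2), (-4, 2), (-1, -4), (-1, -1), (2, -2), (2, 2). Count: 6.

6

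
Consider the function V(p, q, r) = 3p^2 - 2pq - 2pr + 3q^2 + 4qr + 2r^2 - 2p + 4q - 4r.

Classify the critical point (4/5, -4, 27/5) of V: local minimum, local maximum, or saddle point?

The Hessian is constant: H = [[6, -2, -2], [-2, 6, 4], [-2, 4, 4]].
Leading principal minors: Δ₁ = 6, Δ₂ = 32, Δ₃ = 40.
All leading minors are positive, so H is positive definite: a local minimum.

local minimum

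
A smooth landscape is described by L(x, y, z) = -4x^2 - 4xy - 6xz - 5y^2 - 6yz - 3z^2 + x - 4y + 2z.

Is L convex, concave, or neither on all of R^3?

L is quadratic, so its Hessian is the constant matrix H = [[-8, -4, -6], [-4, -10, -6], [-6, -6, -6]].
Leading principal minors: -8, 64, -24.
Signs alternate −, +, − ⇒ H ≺ 0 ⇒ concave.

concave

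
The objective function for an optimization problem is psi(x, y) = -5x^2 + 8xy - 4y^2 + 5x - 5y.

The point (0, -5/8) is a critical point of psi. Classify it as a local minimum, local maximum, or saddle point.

The Hessian of psi is constant: H = [[-10, 8], [8, -8]].
det(H) = (-10)·(-8) − 8² = 16.
det(H) > 0 and tr(H) = -18 < 0, so H is negative definite and the point is a local maximum.

local maximum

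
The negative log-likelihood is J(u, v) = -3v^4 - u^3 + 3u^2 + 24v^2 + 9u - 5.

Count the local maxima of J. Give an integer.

J separates as a function of u plus a function of v, so ∇J=0 decouples.
∂J/∂u = -3(u - 3)(u + 1) = 0 at u ∈ {-1, 3}; ∂J/∂v = -12v(v - 2)(v + 2) = 0 at v ∈ {-2, 0, 2}.
The Hessian is diagonal: diag(J_uu, J_vv). Second derivatives: J_uu(-1)=12, J_uu(3)=-12; J_vv(-2)=-96, J_vv(0)=48, J_vv(2)=-96.
Local maxima occur where both diagonal entries negative: (3, -2), (3, 2). Count: 2.

2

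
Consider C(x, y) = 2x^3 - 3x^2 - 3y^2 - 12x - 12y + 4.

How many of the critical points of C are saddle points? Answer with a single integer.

1

C separates as a function of x plus a function of y, so ∇C=0 decouples.
∂C/∂x = 6(x - 2)(x + 1) = 0 at x ∈ {-1, 2}; ∂C/∂y = -6(y + 2) = 0 at y ∈ {-2}.
The Hessian is diagonal: diag(C_xx, C_yy). Second derivatives: C_xx(-1)=-18, C_xx(2)=18; C_yy(-2)=-6.
Saddle points occur where the two diagonal entries have opposite signs: (2, -2). Count: 1.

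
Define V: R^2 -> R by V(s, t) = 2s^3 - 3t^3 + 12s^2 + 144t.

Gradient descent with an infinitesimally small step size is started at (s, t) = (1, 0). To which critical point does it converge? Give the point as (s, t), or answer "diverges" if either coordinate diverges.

V is separable, so gradient descent decouples: s follows -∂V/∂s, t follows -∂V/∂t.
∂V/∂s = 6s(s + 4); at s=1 this is 30, so s decreases.
∂V/∂t = -9(t - 4)(t + 4); at t=0 this is 144, so t decreases.
s converges to its nearest critical value 0 (a local min of the s-part); t converges to -4. The iterate converges to (0, -4).

(0, -4)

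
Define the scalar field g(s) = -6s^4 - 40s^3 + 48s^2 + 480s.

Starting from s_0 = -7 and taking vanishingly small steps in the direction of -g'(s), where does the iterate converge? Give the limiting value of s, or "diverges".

diverges

g'(s) = -24(s - 2)(s + 2)(s + 5), so g'(-7) = 2160.
Gradient descent moves in the -g' direction, i.e. s is decreasing.
There is no critical point below s=-7, and g' keeps the same sign, so the iterate runs off to −∞.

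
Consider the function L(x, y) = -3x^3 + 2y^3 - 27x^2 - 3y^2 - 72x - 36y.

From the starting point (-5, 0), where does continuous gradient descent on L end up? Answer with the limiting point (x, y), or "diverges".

L is separable, so gradient descent decouples: x follows -∂L/∂x, y follows -∂L/∂y.
∂L/∂x = -9(x + 2)(x + 4); at x=-5 this is -27, so x increases.
∂L/∂y = 6(y - 3)(y + 2); at y=0 this is -36, so y increases.
x converges to its nearest critical value -4 (a local min of the x-part); y converges to 3. The iterate converges to (-4, 3).

(-4, 3)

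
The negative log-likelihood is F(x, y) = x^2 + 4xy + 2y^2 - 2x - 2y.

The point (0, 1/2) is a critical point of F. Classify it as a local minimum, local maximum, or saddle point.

The Hessian of F is constant: H = [[2, 4], [4, 4]].
det(H) = 2·4 − 4² = -8.
Since det(H) < 0, H is indefinite and the critical point is a saddle point.

saddle point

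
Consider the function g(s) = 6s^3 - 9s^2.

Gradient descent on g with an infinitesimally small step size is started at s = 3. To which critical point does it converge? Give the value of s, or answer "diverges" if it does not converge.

1

g'(s) = 18s(s - 1), so g'(3) = 108.
Gradient descent moves in the -g' direction, i.e. s is decreasing.
The nearest critical point in that direction is s = 1, where g'' = 18 > 0 (a local minimum). The iterate converges there.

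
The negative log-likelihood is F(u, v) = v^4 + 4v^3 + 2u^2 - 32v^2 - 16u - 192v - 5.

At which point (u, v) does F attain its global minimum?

(4, 4)

F(u,v) separates as P(u) + Q(v) − 5, so its minimum is min P + min Q − 5.
P'(u) = 4u - 16 vanishes at u ∈ {4}; Q'(v) = 4(v - 4)(v + 3)(v + 4) vanishes at v ∈ {-4, -3, 4}.
Local minima of P (where P''>0): P(4)=-32. Local minima of Q: Q(-4)=256, Q(4)=-768.
So the global minimum of F is P(4) + Q(4) − 5 = -32 − 768 − 5 = -805, attained at (4, 4).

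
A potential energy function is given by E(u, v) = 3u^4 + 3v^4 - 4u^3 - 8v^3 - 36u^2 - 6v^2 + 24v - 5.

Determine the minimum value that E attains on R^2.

E(u,v) separates as P(u) + Q(v) − 5, so its minimum is min P + min Q − 5.
P'(u) = 12u(u - 3)(u + 2) vanishes at u ∈ {-2, 0, 3}; Q'(v) = 12(v - 2)(v - 1)(v + 1) vanishes at v ∈ {-1, 1, 2}.
Local minima of P (where P''>0): P(-2)=-64, P(3)=-189. Local minima of Q: Q(-1)=-19, Q(2)=8.
So the global minimum of E is P(3) + Q(-1) − 5 = -189 − 19 − 5 = -213, attained at (3, -1).

-213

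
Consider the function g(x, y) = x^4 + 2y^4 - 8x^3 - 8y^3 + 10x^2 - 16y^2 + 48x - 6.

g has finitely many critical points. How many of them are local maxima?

1

g separates as a function of x plus a function of y, so ∇g=0 decouples.
∂g/∂x = 4(x - 4)(x - 3)(x + 1) = 0 at x ∈ {-1, 3, 4}; ∂g/∂y = 8y(y - 4)(y + 1) = 0 at y ∈ {-1, 0, 4}.
The Hessian is diagonal: diag(g_xx, g_yy). Second derivatives: g_xx(-1)=80, g_xx(3)=-16, g_xx(4)=20; g_yy(-1)=40, g_yy(0)=-32, g_yy(4)=160.
Local maxima occur where both diagonal entries negative: (3, 0). Count: 1.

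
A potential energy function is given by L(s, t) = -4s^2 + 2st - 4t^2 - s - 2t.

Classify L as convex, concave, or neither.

concave

L is quadratic, so its Hessian is the constant matrix H = [[-8, 2], [2, -8]].
det(H) = 60, tr(H) = -16.
det(H) > 0 and tr(H) < 0, so H is negative definite everywhere: concave.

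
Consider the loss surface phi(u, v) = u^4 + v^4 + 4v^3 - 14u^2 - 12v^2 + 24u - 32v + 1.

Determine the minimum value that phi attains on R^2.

-180

phi(u,v) separates as P(u) + Q(v) + 1, so its minimum is min P + min Q + 1.
P'(u) = 4(u - 2)(u - 1)(u + 3) vanishes at u ∈ {-3, 1, 2}; Q'(v) = 4(v - 2)(v + 1)(v + 4) vanishes at v ∈ {-4, -1, 2}.
Local minima of P (where P''>0): P(-3)=-117, P(2)=8. Local minima of Q: Q(-4)=-64, Q(2)=-64.
So the global minimum of phi is P(-3) + Q(-4) + 1 = -117 − 64 + 1 = -180, attained at (-3, -4).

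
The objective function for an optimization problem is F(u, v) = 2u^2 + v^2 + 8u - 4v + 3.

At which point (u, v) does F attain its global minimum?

F(u,v) separates as P(u) + Q(v) + 3, so its minimum is min P + min Q + 3.
P'(u) = 4u + 8 vanishes at u ∈ {-2}; Q'(v) = 2v - 4 vanishes at v ∈ {2}.
Local minima of P (where P''>0): P(-2)=-8. Local minima of Q: Q(2)=-4.
So the global minimum of F is P(-2) + Q(2) + 3 = -8 − 4 + 3 = -9, attained at (-2, 2).

(-2, 2)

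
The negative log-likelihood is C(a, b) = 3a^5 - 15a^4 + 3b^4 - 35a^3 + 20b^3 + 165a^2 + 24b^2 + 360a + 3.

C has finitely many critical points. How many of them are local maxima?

C separates as a function of a plus a function of b, so ∇C=0 decouples.
∂C/∂a = 15(a - 4)(a - 3)(a + 1)(a + 2) = 0 at a ∈ {-2, -1, 3, 4}; ∂C/∂b = 12b(b + 1)(b + 4) = 0 at b ∈ {-4, -1, 0}.
The Hessian is diagonal: diag(C_aa, C_bb). Second derivatives: C_aa(-2)=-450, C_aa(-1)=300, C_aa(3)=-300, C_aa(4)=450; C_bb(-4)=144, C_bb(-1)=-36, C_bb(0)=48.
Local maxima occur where both diagonal entries negative: (-2, -1), (3, -1). Count: 2.

2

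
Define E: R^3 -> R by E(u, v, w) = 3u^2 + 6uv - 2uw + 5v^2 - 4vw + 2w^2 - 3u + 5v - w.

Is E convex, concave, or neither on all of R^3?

convex

E is quadratic, so its Hessian is the constant matrix H = [[6, 6, -2], [6, 10, -4], [-2, -4, 4]].
Leading principal minors: 6, 24, 56.
All positive ⇒ H ≻ 0 ⇒ convex.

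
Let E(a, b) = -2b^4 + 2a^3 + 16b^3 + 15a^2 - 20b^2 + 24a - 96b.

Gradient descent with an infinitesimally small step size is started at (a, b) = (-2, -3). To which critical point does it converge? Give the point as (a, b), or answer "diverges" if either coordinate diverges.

diverges

E is separable, so gradient descent decouples: a follows -∂E/∂a, b follows -∂E/∂b.
∂E/∂a = 6(a + 1)(a + 4); at a=-2 this is -12, so a increases.
∂E/∂b = -8(b - 4)(b - 3)(b + 1); at b=-3 this is 672, so b decreases.
The b-coordinate has no critical point in that direction and runs off to infinity.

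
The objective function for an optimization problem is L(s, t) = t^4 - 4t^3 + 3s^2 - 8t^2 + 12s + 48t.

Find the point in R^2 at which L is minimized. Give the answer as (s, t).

(-2, -2)

L(s,t) separates as P(s) + Q(t), so its minimum is min P + min Q.
P'(s) = 6s + 12 vanishes at s ∈ {-2}; Q'(t) = 4(t - 3)(t - 2)(t + 2) vanishes at t ∈ {-2, 2, 3}.
Local minima of P (where P''>0): P(-2)=-12. Local minima of Q: Q(-2)=-80, Q(3)=45.
So the global minimum of L is P(-2) + Q(-2) = -12 − 80 = -92, attained at (-2, -2).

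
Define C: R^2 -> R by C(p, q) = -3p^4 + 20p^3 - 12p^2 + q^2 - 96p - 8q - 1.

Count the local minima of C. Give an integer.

1

C separates as a function of p plus a function of q, so ∇C=0 decouples.
∂C/∂p = -12(p - 4)(p - 2)(p + 1) = 0 at p ∈ {-1, 2, 4}; ∂C/∂q = 2(q - 4) = 0 at q ∈ {4}.
The Hessian is diagonal: diag(C_pp, C_qq). Second derivatives: C_pp(-1)=-180, C_pp(2)=72, C_pp(4)=-120; C_qq(4)=2.
Local minima occur where both diagonal entries positive: (2, 4). Count: 1.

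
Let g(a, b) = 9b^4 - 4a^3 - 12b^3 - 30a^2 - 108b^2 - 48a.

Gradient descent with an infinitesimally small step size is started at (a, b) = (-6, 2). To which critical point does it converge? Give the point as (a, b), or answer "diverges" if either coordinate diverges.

g is separable, so gradient descent decouples: a follows -∂g/∂a, b follows -∂g/∂b.
∂g/∂a = -12(a + 1)(a + 4); at a=-6 this is -120, so a increases.
∂g/∂b = 36b(b - 3)(b + 2); at b=2 this is -288, so b increases.
a converges to its nearest critical value -4 (a local min of the a-part); b converges to 3. The iterate converges to (-4, 3).

(-4, 3)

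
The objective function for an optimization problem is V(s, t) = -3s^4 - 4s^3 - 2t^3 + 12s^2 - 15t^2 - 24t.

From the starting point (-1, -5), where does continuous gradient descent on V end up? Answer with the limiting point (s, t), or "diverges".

V is separable, so gradient descent decouples: s follows -∂V/∂s, t follows -∂V/∂t.
∂V/∂s = -12s(s - 1)(s + 2); at s=-1 this is -24, so s increases.
∂V/∂t = -6(t + 1)(t + 4); at t=-5 this is -24, so t increases.
s converges to its nearest critical value 0 (a local min of the s-part); t converges to -4. The iterate converges to (0, -4).

(0, -4)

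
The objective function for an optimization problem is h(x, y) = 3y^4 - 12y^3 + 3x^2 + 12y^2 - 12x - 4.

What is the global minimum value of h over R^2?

h(x,y) separates as P(x) + Q(y) − 4, so its minimum is min P + min Q − 4.
P'(x) = 6x - 12 vanishes at x ∈ {2}; Q'(y) = 12y(y - 2)(y - 1) vanishes at y ∈ {0, 1, 2}.
Local minima of P (where P''>0): P(2)=-12. Local minima of Q: Q(0)=0, Q(2)=0.
So the global minimum of h is P(2) + Q(0) − 4 = -12 + 0 − 4 = -16, attained at (2, 0).

-16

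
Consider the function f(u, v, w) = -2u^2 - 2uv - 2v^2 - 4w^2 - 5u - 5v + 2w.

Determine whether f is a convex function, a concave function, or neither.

f is quadratic, so its Hessian is the constant matrix H = [[-4, -2, 0], [-2, -4, 0], [0, 0, -8]].
Leading principal minors: -4, 12, -96.
Signs alternate −, +, − ⇒ H ≺ 0 ⇒ concave.

concave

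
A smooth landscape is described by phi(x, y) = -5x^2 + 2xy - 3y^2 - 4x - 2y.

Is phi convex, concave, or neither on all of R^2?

phi is quadratic, so its Hessian is the constant matrix H = [[-10, 2], [2, -6]].
det(H) = 56, tr(H) = -16.
det(H) > 0 and tr(H) < 0, so H is negative definite everywhere: concave.

concave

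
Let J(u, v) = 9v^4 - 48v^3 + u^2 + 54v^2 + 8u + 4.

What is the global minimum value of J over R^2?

-93

J(u,v) separates as P(u) + Q(v) + 4, so its minimum is min P + min Q + 4.
P'(u) = 2u + 8 vanishes at u ∈ {-4}; Q'(v) = 36v(v - 3)(v - 1) vanishes at v ∈ {0, 1, 3}.
Local minima of P (where P''>0): P(-4)=-16. Local minima of Q: Q(0)=0, Q(3)=-81.
So the global minimum of J is P(-4) + Q(3) + 4 = -16 − 81 + 4 = -93, attained at (-4, 3).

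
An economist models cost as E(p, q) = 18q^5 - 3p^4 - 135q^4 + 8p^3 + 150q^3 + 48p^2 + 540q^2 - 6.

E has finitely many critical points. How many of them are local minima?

E separates as a function of p plus a function of q, so ∇E=0 decouples.
∂E/∂p = -12p(p - 4)(p + 2) = 0 at p ∈ {-2, 0, 4}; ∂E/∂q = 90q(q - 4)(q - 3)(q + 1) = 0 at q ∈ {-1, 0, 3, 4}.
The Hessian is diagonal: diag(E_pp, E_qq). Second derivatives: E_pp(-2)=-144, E_pp(0)=96, E_pp(4)=-288; E_qq(-1)=-1800, E_qq(0)=1080, E_qq(3)=-1080, E_qq(4)=1800.
Local minima occur where both diagonal entries positive: (0, 0), (0, 4). Count: 2.

2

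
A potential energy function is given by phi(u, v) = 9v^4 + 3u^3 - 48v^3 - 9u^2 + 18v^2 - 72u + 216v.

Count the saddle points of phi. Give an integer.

phi separates as a function of u plus a function of v, so ∇phi=0 decouples.
∂phi/∂u = 9(u - 4)(u + 2) = 0 at u ∈ {-2, 4}; ∂phi/∂v = 36(v - 3)(v - 2)(v + 1) = 0 at v ∈ {-1, 2, 3}.
The Hessian is diagonal: diag(phi_uu, phi_vv). Second derivatives: phi_uu(-2)=-54, phi_uu(4)=54; phi_vv(-1)=432, phi_vv(2)=-108, phi_vv(3)=144.
Saddle points occur where the two diagonal entries have opposite signs: (-2, -1), (-2, 3), (4, 2). Count: 3.

3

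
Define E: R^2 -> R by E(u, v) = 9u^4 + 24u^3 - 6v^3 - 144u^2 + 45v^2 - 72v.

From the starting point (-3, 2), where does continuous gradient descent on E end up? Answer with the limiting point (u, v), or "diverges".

E is separable, so gradient descent decouples: u follows -∂E/∂u, v follows -∂E/∂v.
∂E/∂u = 36u(u - 2)(u + 4); at u=-3 this is 540, so u decreases.
∂E/∂v = -18(v - 4)(v - 1); at v=2 this is 36, so v decreases.
u converges to its nearest critical value -4 (a local min of the u-part); v converges to 1. The iterate converges to (-4, 1).

(-4, 1)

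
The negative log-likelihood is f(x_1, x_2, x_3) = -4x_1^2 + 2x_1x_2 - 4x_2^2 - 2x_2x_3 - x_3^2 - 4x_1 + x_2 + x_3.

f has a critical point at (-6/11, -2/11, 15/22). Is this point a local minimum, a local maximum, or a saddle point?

local maximum

The Hessian is constant: H = [[-8, 2, 0], [2, -8, -2], [0, -2, -2]].
Leading principal minors: Δ₁ = -8, Δ₂ = 60, Δ₃ = -88.
The minors alternate sign starting negative (−, +, −), so H is negative definite: a local maximum.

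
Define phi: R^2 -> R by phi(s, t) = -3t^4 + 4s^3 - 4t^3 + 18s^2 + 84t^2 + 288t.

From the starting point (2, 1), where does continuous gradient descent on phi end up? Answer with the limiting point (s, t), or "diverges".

phi is separable, so gradient descent decouples: s follows -∂phi/∂s, t follows -∂phi/∂t.
∂phi/∂s = 12s(s + 3); at s=2 this is 120, so s decreases.
∂phi/∂t = -12(t - 4)(t + 2)(t + 3); at t=1 this is 432, so t decreases.
s converges to its nearest critical value 0 (a local min of the s-part); t converges to -2. The iterate converges to (0, -2).

(0, -2)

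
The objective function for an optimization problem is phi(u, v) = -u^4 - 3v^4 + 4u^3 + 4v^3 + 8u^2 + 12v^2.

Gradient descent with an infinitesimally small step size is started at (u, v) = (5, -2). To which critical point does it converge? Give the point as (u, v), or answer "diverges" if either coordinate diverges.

diverges

phi is separable, so gradient descent decouples: u follows -∂phi/∂u, v follows -∂phi/∂v.
∂phi/∂u = -4u(u - 4)(u + 1); at u=5 this is -120, so u increases.
∂phi/∂v = -12v(v - 2)(v + 1); at v=-2 this is 96, so v decreases.
The u-coordinate has no critical point in that direction and runs off to infinity.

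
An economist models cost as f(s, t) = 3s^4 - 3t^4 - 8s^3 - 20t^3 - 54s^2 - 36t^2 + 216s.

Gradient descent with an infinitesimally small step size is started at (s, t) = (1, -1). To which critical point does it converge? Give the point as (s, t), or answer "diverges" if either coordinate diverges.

f is separable, so gradient descent decouples: s follows -∂f/∂s, t follows -∂f/∂t.
∂f/∂s = 12(s - 3)(s - 2)(s + 3); at s=1 this is 96, so s decreases.
∂f/∂t = -12t(t + 2)(t + 3); at t=-1 this is 24, so t decreases.
s converges to its nearest critical value -3 (a local min of the s-part); t converges to -2. The iterate converges to (-3, -2).

(-3, -2)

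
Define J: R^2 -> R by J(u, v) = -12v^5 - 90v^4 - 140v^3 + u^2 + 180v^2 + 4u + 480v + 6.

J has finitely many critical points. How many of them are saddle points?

J separates as a function of u plus a function of v, so ∇J=0 decouples.
∂J/∂u = 2(u + 2) = 0 at u ∈ {-2}; ∂J/∂v = -60(v - 1)(v + 1)(v + 2)(v + 4) = 0 at v ∈ {-4, -2, -1, 1}.
The Hessian is diagonal: diag(J_uu, J_vv). Second derivatives: J_uu(-2)=2; J_vv(-4)=1800, J_vv(-2)=-360, J_vv(-1)=360, J_vv(1)=-1800.
Saddle points occur where the two diagonal entries have opposite signs: (-2, -2), (-2, 1). Count: 2.

2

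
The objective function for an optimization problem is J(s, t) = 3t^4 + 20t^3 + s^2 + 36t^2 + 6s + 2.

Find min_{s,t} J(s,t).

J(s,t) separates as P(s) + Q(t) + 2, so its minimum is min P + min Q + 2.
P'(s) = 2s + 6 vanishes at s ∈ {-3}; Q'(t) = 12t(t + 2)(t + 3) vanishes at t ∈ {-3, -2, 0}.
Local minima of P (where P''>0): P(-3)=-9. Local minima of Q: Q(-3)=27, Q(0)=0.
So the global minimum of J is P(-3) + Q(0) + 2 = -9 + 0 + 2 = -7, attained at (-3, 0).

-7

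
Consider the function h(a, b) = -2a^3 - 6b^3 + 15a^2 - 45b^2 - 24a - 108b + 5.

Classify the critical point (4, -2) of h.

local maximum

The mixed partial ∂²h/∂a∂b is 0, so the Hessian at any point is diag(h_aa, h_bb) = diag(6(-2a + 5), -18(2b + 5)).
At (4, -2): H = diag(-18, -18).
Both eigenvalues are negative, so H is negative definite: a local maximum.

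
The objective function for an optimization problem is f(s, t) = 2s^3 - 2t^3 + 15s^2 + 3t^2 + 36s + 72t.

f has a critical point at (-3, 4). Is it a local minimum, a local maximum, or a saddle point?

The mixed partial ∂²f/∂s∂t is 0, so the Hessian at any point is diag(f_ss, f_tt) = diag(6(2s + 5), 6(-2t + 1)).
At (-3, 4): H = diag(-6, -42).
Both eigenvalues are negative, so H is negative definite: a local maximum.

local maximum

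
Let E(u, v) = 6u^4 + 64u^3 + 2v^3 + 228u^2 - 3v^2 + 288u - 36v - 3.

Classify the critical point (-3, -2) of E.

The mixed partial ∂²E/∂u∂v is 0, so the Hessian at any point is diag(E_uu, E_vv) = diag(24(3u^2 + 16u + 19), 6(2v - 1)).
At (-3, -2): H = diag(-48, -30).
Both eigenvalues are negative, so H is negative definite: a local maximum.

local maximum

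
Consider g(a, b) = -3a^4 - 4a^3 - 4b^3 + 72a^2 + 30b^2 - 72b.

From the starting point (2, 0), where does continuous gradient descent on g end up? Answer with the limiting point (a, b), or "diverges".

(0, 2)

g is separable, so gradient descent decouples: a follows -∂g/∂a, b follows -∂g/∂b.
∂g/∂a = -12a(a - 3)(a + 4); at a=2 this is 144, so a decreases.
∂g/∂b = -12(b - 3)(b - 2); at b=0 this is -72, so b increases.
a converges to its nearest critical value 0 (a local min of the a-part); b converges to 2. The iterate converges to (0, 2).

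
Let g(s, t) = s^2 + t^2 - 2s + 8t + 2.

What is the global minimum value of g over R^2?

g(s,t) separates as P(s) + Q(t) + 2, so its minimum is min P + min Q + 2.
P'(s) = 2s - 2 vanishes at s ∈ {1}; Q'(t) = 2(t + 4) vanishes at t ∈ {-4}.
Local minima of P (where P''>0): P(1)=-1. Local minima of Q: Q(-4)=-16.
So the global minimum of g is P(1) + Q(-4) + 2 = -1 − 16 + 2 = -15, attained at (1, -4).

-15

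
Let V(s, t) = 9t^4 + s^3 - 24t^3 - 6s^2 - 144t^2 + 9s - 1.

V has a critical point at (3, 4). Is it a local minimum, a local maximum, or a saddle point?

The mixed partial ∂²V/∂s∂t is 0, so the Hessian at any point is diag(V_ss, V_tt) = diag(6(s - 2), 36(3t^2 - 4t - 8)).
At (3, 4): H = diag(6, 864).
Both eigenvalues are positive, so H is positive definite: a local minimum.

local minimum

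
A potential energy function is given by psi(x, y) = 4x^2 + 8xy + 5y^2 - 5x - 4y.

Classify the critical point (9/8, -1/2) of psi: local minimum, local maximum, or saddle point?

local minimum

The Hessian of psi is constant: H = [[8, 8], [8, 10]].
det(H) = 8·10 − 8² = 16.
det(H) > 0 and tr(H) = 18 > 0, so H is positive definite and the point is a local minimum.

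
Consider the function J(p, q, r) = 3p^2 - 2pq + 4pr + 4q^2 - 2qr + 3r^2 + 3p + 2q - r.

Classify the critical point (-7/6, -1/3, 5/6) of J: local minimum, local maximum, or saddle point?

local minimum

The Hessian is constant: H = [[6, -2, 4], [-2, 8, -2], [4, -2, 6]].
Leading principal minors: Δ₁ = 6, Δ₂ = 44, Δ₃ = 144.
All leading minors are positive, so H is positive definite: a local minimum.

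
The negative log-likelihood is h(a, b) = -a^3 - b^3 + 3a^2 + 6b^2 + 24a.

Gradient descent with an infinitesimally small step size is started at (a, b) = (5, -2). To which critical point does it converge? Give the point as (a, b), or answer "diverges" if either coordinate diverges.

h is separable, so gradient descent decouples: a follows -∂h/∂a, b follows -∂h/∂b.
∂h/∂a = -3(a - 4)(a + 2); at a=5 this is -21, so a increases.
∂h/∂b = -3b(b - 4); at b=-2 this is -36, so b increases.
The a-coordinate has no critical point in that direction and runs off to infinity.

diverges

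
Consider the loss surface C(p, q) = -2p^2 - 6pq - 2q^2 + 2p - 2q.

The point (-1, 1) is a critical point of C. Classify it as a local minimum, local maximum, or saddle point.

saddle point

The Hessian of C is constant: H = [[-4, -6], [-6, -4]].
det(H) = (-4)·(-4) − (-6)² = -20.
Since det(H) < 0, H is indefinite and the critical point is a saddle point.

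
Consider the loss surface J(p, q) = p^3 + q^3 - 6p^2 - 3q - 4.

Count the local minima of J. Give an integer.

1

J separates as a function of p plus a function of q, so ∇J=0 decouples.
∂J/∂p = 3p(p - 4) = 0 at p ∈ {0, 4}; ∂J/∂q = 3(q - 1)(q + 1) = 0 at q ∈ {-1, 1}.
The Hessian is diagonal: diag(J_pp, J_qq). Second derivatives: J_pp(0)=-12, J_pp(4)=12; J_qq(-1)=-6, J_qq(1)=6.
Local minima occur where both diagonal entries positive: (4, 1). Count: 1.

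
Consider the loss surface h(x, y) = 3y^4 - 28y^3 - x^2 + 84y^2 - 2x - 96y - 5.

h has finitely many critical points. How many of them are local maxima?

h separates as a function of x plus a function of y, so ∇h=0 decouples.
∂h/∂x = -2(x + 1) = 0 at x ∈ {-1}; ∂h/∂y = 12(y - 4)(y - 2)(y - 1) = 0 at y ∈ {1, 2, 4}.
The Hessian is diagonal: diag(h_xx, h_yy). Second derivatives: h_xx(-1)=-2; h_yy(1)=36, h_yy(2)=-24, h_yy(4)=72.
Local maxima occur where both diagonal entries negative: (-1, 2). Count: 1.

1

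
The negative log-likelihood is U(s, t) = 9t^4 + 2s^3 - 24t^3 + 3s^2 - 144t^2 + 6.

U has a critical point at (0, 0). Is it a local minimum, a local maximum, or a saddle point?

The mixed partial ∂²U/∂s∂t is 0, so the Hessian at any point is diag(U_ss, U_tt) = diag(6(2s + 1), 36(3t^2 - 4t - 8)).
At (0, 0): H = diag(6, -288).
The eigenvalues have opposite signs, so H is indefinite: a saddle point.

saddle point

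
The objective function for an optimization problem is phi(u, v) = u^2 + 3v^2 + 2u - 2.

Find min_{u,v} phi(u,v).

-3

phi(u,v) separates as P(u) + Q(v) − 2, so its minimum is min P + min Q − 2.
P'(u) = 2u + 2 vanishes at u ∈ {-1}; Q'(v) = 6v vanishes at v ∈ {0}.
Local minima of P (where P''>0): P(-1)=-1. Local minima of Q: Q(0)=0.
So the global minimum of phi is P(-1) + Q(0) − 2 = -1 + 0 − 2 = -3, attained at (-1, 0).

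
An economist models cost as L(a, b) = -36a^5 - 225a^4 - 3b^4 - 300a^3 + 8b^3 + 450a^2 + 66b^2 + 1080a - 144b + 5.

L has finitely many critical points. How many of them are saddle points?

L separates as a function of a plus a function of b, so ∇L=0 decouples.
∂L/∂a = -180(a - 1)(a + 1)(a + 2)(a + 3) = 0 at a ∈ {-3, -2, -1, 1}; ∂L/∂b = -12(b - 4)(b - 1)(b + 3) = 0 at b ∈ {-3, 1, 4}.
The Hessian is diagonal: diag(L_aa, L_bb). Second derivatives: L_aa(-3)=1440, L_aa(-2)=-540, L_aa(-1)=720, L_aa(1)=-4320; L_bb(-3)=-336, L_bb(1)=144, L_bb(4)=-252.
Saddle points occur where the two diagonal entries have opposite signs: (-3, -3), (-3, 4), (-2, 1), (-1, -3), (-1, 4), (1, 1). Count: 6.

6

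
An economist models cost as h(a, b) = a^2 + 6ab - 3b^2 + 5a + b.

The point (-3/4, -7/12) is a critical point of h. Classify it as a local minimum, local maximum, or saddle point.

saddle point

The Hessian of h is constant: H = [[2, 6], [6, -6]].
det(H) = 2·(-6) − 6² = -48.
Since det(H) < 0, H is indefinite and the critical point is a saddle point.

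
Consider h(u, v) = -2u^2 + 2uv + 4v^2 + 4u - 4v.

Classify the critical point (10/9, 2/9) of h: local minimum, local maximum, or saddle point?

The Hessian of h is constant: H = [[-4, 2], [2, 8]].
det(H) = (-4)·8 − 2² = -36.
Since det(H) < 0, H is indefinite and the critical point is a saddle point.

saddle point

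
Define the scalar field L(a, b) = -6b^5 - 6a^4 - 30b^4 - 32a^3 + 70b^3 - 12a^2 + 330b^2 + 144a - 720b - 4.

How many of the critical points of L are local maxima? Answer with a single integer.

4

L separates as a function of a plus a function of b, so ∇L=0 decouples.
∂L/∂a = -24(a - 1)(a + 2)(a + 3) = 0 at a ∈ {-3, -2, 1}; ∂L/∂b = -30(b - 2)(b - 1)(b + 3)(b + 4) = 0 at b ∈ {-4, -3, 1, 2}.
The Hessian is diagonal: diag(L_aa, L_bb). Second derivatives: L_aa(-3)=-96, L_aa(-2)=72, L_aa(1)=-288; L_bb(-4)=900, L_bb(-3)=-600, L_bb(1)=600, L_bb(2)=-900.
Local maxima occur where both diagonal entries negative: (-3, -3), (-3, 2), (1, -3), (1, 2). Count: 4.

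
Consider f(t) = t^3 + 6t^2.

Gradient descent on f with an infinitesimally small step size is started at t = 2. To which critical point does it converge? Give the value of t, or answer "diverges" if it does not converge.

f'(t) = 3t(t + 4), so f'(2) = 36.
Gradient descent moves in the -f' direction, i.e. t is decreasing.
The nearest critical point in that direction is t = 0, where f'' = 12 > 0 (a local minimum). The iterate converges there.

0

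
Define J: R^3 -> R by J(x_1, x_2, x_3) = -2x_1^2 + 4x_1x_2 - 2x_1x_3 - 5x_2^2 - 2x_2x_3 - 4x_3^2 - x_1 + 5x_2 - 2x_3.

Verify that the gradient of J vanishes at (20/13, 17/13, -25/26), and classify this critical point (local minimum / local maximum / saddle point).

∇J = (-4x_1 + 4x_2 - 2x_3 - 1, 4x_1 - 10x_2 - 2x_3 + 5, -2x_1 - 2x_2 - 8x_3 - 2); substituting (20/13, 17/13, -25/26) gives ∇J = (0, 0, 0), so (20/13, 17/13, -25/26) is indeed a critical point.
The Hessian is constant: H = [[-4, 4, -2], [4, -10, -2], [-2, -2, -8]].
Leading principal minors: Δ₁ = -4, Δ₂ = 24, Δ₃ = -104.
The minors alternate sign starting negative (−, +, −), so H is negative definite: a local maximum.

local maximum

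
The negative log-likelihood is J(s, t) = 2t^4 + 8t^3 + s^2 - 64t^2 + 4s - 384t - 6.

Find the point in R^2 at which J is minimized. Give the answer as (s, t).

J(s,t) separates as P(s) + Q(t) − 6, so its minimum is min P + min Q − 6.
P'(s) = 2s + 4 vanishes at s ∈ {-2}; Q'(t) = 8(t - 4)(t + 3)(t + 4) vanishes at t ∈ {-4, -3, 4}.
Local minima of P (where P''>0): P(-2)=-4. Local minima of Q: Q(-4)=512, Q(4)=-1536.
So the global minimum of J is P(-2) + Q(4) − 6 = -4 − 1536 − 6 = -1546, attained at (-2, 4).

(-2, 4)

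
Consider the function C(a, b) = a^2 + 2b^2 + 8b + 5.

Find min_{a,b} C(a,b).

-3

C(a,b) separates as P(a) + Q(b) + 5, so its minimum is min P + min Q + 5.
P'(a) = 2a vanishes at a ∈ {0}; Q'(b) = 4b + 8 vanishes at b ∈ {-2}.
Local minima of P (where P''>0): P(0)=0. Local minima of Q: Q(-2)=-8.
So the global minimum of C is P(0) + Q(-2) + 5 = 0 − 8 + 5 = -3, attained at (0, -2).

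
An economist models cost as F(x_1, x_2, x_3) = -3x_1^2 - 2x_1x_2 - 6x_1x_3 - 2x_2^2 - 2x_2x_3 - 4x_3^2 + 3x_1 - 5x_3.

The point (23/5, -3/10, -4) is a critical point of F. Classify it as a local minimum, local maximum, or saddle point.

local maximum

The Hessian is constant: H = [[-6, -2, -6], [-2, -4, -2], [-6, -2, -8]].
Leading principal minors: Δ₁ = -6, Δ₂ = 20, Δ₃ = -40.
The minors alternate sign starting negative (−, +, −), so H is negative definite: a local maximum.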